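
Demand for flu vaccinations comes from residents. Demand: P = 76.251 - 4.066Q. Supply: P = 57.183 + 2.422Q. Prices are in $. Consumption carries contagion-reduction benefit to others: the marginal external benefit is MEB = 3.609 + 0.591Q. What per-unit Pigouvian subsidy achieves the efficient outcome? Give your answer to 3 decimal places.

Social marginal benefit = demand + MEB = 79.860 - 3.475Q.
Set SMB = MC: 79.860 - 3.475Q = 57.183 + 2.422Q → Q* = 3.8455.
The Pigouvian subsidy equals MEB at Q*: 3.609 + 0.591×3.8455 = 5.8817.

subsidy = $5.882 per unit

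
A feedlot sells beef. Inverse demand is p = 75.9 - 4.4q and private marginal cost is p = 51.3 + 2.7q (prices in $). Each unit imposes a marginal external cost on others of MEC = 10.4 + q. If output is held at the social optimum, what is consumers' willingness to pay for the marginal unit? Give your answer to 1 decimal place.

P = $68.2

Social marginal cost = private MC + MEC = 61.7 + 3.7q.
Set SMC = demand: 61.7 + 3.7q = 75.9 - 4.4q → q* = 1.7531.
Consumer price on the demand curve at q*: 75.9 − 4.4×1.7531 = 68.1864.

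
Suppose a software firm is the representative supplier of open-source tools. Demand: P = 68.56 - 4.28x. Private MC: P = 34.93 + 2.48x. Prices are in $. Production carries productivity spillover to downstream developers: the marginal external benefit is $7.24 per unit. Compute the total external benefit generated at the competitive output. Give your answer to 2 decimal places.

$36.02

Market equilibrium (private): 34.93 + 2.48x = 68.56 - 4.28x → x_m = 4.9749.
Total external benefit = MEB × x_m = 7.24 × 4.9749 = 36.0183.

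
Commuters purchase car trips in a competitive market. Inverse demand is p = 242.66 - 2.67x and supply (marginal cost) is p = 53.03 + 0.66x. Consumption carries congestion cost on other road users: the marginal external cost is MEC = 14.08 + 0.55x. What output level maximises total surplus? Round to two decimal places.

x* = 45.24

Social marginal benefit = demand − MEC = 228.58 - 3.22x.
Set SMB = MC: 228.58 - 3.22x = 53.03 + 0.66x → x* = 45.2448.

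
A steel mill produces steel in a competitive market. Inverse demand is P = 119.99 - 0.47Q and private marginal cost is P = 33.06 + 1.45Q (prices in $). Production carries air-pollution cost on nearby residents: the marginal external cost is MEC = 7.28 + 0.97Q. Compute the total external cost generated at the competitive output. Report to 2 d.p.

$1323.82

Market equilibrium (private): 33.06 + 1.45Q = 119.99 - 0.47Q → Q_m = 45.2760.
Total external cost = ∫₀^{Q_m} (7.28 + 0.97Q) dQ = 7.28×45.2760 + ½×0.97×45.2760² = 1323.8186.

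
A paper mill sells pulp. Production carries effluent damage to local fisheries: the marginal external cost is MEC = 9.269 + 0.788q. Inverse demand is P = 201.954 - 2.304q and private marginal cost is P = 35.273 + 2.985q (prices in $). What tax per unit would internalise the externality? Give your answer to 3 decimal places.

tax = $29.680 per unit

Social marginal cost = private MC + MEC = 44.542 + 3.773q.
Set SMC = demand: 44.542 + 3.773q = 201.954 - 2.304q → q* = 25.9029.
The Pigouvian tax equals MEC at q*: 9.269 + 0.788×25.9029 = 29.6805.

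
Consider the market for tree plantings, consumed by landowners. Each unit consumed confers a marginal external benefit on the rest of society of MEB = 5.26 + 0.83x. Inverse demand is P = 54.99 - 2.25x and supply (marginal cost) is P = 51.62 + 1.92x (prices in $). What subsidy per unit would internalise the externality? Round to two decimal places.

Social marginal benefit = demand + MEB = 60.25 - 1.42x.
Set SMB = MC: 60.25 - 1.42x = 51.62 + 1.92x → x* = 2.5838.
The Pigouvian subsidy equals MEB at x*: 5.26 + 0.83×2.5838 = 7.4046.

subsidy = $7.40 per unit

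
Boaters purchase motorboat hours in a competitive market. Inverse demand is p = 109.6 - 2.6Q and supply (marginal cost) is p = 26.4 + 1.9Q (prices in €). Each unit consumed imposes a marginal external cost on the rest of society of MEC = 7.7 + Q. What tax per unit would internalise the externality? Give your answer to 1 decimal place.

tax = €21.4 per unit

Social marginal benefit = demand − MEC = 101.9 - 3.6Q.
Set SMB = MC: 101.9 - 3.6Q = 26.4 + 1.9Q → Q* = 13.7273.
The Pigouvian tax equals MEC at Q*: 7.7 + 1.0×13.7273 = 21.4273.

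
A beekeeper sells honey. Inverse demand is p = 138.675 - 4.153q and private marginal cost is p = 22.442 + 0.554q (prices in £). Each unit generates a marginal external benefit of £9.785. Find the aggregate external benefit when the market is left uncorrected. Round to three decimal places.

Market equilibrium (private): 22.442 + 0.554q = 138.675 - 4.153q → q_m = 24.6936.
Total external benefit = MEB × q_m = 9.785 × 24.6936 = 241.6269.

£241.627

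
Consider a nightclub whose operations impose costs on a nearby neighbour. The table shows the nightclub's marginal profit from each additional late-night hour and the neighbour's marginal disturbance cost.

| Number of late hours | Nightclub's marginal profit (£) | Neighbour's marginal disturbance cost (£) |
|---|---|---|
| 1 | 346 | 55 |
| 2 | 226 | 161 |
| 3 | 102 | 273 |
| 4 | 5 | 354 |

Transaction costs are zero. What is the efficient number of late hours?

Bargaining reaches the level where marginal profit last exceeds marginal disturbance cost.
That holds through level 2 (226 ≥ 161) but not at 3 (102 < 273).

2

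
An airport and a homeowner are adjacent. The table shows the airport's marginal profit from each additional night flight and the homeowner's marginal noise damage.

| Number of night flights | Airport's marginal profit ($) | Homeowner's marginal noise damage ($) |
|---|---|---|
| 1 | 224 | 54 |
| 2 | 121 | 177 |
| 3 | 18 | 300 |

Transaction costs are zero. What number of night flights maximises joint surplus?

Bargaining reaches the level where marginal profit last exceeds marginal noise damage.
That holds through level 1 (224 ≥ 54) but not at 2 (121 < 177).

1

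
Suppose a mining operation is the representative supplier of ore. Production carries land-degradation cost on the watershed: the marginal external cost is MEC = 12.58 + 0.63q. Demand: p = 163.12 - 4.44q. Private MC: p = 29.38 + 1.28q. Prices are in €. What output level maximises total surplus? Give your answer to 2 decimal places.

q* = 19.08

Social marginal cost = private MC + MEC = 41.96 + 1.91q.
Set SMC = demand: 41.96 + 1.91q = 163.12 - 4.44q → q* = 19.0803.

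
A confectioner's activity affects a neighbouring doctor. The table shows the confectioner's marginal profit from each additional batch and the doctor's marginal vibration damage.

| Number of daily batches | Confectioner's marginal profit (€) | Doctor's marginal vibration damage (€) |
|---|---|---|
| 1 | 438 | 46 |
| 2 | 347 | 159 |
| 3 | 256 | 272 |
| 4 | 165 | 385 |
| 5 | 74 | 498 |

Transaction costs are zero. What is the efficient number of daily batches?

2

Bargaining reaches the level where marginal profit last exceeds marginal vibration damage.
That holds through level 2 (347 ≥ 159) but not at 3 (256 < 272).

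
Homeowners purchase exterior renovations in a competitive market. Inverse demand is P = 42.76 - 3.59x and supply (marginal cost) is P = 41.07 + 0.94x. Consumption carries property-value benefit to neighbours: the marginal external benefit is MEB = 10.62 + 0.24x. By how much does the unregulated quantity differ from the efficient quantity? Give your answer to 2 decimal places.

2.50 units

Market equilibrium (private): 41.07 + 0.94x = 42.76 - 3.59x → x_m = 0.3731.
Social marginal benefit = demand + MEB = 53.38 - 3.35x.
Set SMB = MC: 53.38 - 3.35x = 41.07 + 0.94x → x* = 2.8695.
Gap = |0.3731 − 2.8695| = 2.4964.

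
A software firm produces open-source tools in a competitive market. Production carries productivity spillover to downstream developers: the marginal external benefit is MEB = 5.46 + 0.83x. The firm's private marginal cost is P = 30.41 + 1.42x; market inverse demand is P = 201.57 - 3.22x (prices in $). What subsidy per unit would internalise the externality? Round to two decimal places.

subsidy = $43.94 per unit

Social marginal cost = private MC − MEB = 24.95 + 0.59x.
Set SMC = demand: 24.95 + 0.59x = 201.57 - 3.22x → x* = 46.3570.
The Pigouvian subsidy equals MEB at x*: 5.46 + 0.83×46.3570 = 43.9363.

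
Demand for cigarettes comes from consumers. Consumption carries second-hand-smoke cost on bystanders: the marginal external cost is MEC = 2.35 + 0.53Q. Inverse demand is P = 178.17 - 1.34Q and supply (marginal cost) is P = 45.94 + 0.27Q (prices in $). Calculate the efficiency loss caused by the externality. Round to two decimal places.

DWL = $491.80

Market equilibrium (private): 45.94 + 0.27Q = 178.17 - 1.34Q → Q_m = 82.1304.
Social marginal benefit = demand − MEC = 175.82 - 1.87Q.
Set SMB = MC: 175.82 - 1.87Q = 45.94 + 0.27Q → Q* = 60.6916.
Height of the DWL triangle at Q_m is MC(Q_m) − SMB(Q_m) = MEC(Q_m) = 45.8791.
DWL = ½ × 21.4388 × 45.8791 = 491.7964.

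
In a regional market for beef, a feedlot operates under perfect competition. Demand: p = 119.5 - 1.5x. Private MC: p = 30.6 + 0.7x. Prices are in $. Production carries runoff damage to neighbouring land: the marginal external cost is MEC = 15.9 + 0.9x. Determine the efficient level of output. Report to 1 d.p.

Social marginal cost = private MC + MEC = 46.5 + 1.6x.
Set SMC = demand: 46.5 + 1.6x = 119.5 - 1.5x → x* = 23.5484.

x* = 23.5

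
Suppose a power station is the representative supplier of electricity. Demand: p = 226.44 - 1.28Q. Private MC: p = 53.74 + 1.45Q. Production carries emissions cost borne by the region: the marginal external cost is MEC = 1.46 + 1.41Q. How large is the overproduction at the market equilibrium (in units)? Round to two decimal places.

Market equilibrium (private): 53.74 + 1.45Q = 226.44 - 1.28Q → Q_m = 63.2601.
Social marginal cost = private MC + MEC = 55.20 + 2.86Q.
Set SMC = demand: 55.20 + 2.86Q = 226.44 - 1.28Q → Q* = 41.3623.
Gap = |63.2601 − 41.3623| = 21.8978.

21.90 units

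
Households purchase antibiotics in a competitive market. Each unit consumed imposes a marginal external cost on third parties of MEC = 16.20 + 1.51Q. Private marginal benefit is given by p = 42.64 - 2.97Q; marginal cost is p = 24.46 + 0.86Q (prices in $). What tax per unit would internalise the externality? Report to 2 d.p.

Social marginal benefit = demand − MEC = 26.44 - 4.48Q.
Set SMB = MC: 26.44 - 4.48Q = 24.46 + 0.86Q → Q* = 0.3708.
The Pigouvian tax equals MEC at Q*: 16.20 + 1.51×0.3708 = 16.7599.

tax = $16.76 per unit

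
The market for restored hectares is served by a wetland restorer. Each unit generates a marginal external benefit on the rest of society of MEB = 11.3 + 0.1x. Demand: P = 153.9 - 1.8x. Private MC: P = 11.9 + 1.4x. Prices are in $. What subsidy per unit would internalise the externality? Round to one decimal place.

Social marginal cost = private MC − MEB = 0.6 + 1.3x.
Set SMC = demand: 0.6 + 1.3x = 153.9 - 1.8x → x* = 49.4516.
The Pigouvian subsidy equals MEB at x*: 11.3 + 0.1×49.4516 = 16.2452.

subsidy = $16.2 per unit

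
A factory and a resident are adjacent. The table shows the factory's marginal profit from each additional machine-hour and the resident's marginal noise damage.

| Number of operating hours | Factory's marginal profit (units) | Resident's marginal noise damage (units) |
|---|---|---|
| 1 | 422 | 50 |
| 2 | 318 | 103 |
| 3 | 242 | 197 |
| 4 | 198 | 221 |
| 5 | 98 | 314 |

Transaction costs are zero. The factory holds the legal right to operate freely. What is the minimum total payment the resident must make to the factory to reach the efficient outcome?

296

Left alone the factory would choose level 5 (marginal profit stays positive).
Efficient level: k* = 3 (marginal profit ≥ marginal noise damage through 3).
The resident must at least cover the factory's forgone profit from cutting 5→3: 198 + 98 = 296.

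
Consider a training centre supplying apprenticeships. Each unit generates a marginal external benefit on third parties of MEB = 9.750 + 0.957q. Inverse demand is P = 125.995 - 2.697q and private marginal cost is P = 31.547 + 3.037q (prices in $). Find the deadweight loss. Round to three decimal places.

Market equilibrium (private): 31.547 + 3.037q = 125.995 - 2.697q → q_m = 16.4716.
Social marginal cost = private MC − MEB = 21.797 + 2.080q.
Set SMC = demand: 21.797 + 2.080q = 125.995 - 2.697q → q* = 21.8124.
Between q* and q_m the wedge demand − SMC runs linearly from 0 to MEB(q_m), so the loss is a triangle.
DWL = ½ × 5.3408 × 25.5133 = 68.1307.

DWL = $68.131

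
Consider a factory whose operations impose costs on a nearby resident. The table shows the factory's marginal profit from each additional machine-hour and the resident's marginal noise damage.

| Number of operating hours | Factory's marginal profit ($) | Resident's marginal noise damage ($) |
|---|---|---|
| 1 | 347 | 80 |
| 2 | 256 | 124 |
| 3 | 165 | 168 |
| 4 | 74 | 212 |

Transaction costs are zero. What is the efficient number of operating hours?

2

Bargaining reaches the level where marginal profit last exceeds marginal noise damage.
That holds through level 2 (256 ≥ 124) but not at 3 (165 < 168).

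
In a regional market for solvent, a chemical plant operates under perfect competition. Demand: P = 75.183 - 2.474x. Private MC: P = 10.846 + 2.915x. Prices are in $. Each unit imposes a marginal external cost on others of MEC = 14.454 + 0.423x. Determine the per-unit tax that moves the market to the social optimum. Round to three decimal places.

tax = $18.085 per unit

Social marginal cost = private MC + MEC = 25.300 + 3.338x.
Set SMC = demand: 25.300 + 3.338x = 75.183 - 2.474x → x* = 8.5828.
The Pigouvian tax equals MEC at x*: 14.454 + 0.423×8.5828 = 18.0845.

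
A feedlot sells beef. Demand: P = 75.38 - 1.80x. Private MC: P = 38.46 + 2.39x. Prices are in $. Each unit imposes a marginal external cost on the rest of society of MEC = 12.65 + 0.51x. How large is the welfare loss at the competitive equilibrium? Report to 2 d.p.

Market equilibrium (private): 38.46 + 2.39x = 75.38 - 1.80x → x_m = 8.8115.
Social marginal cost = private MC + MEC = 51.11 + 2.90x.
Set SMC = demand: 51.11 + 2.90x = 75.38 - 1.80x → x* = 5.1638.
Height of the DWL triangle at x_m is SMC(x_m) − demand(x_m) = MEC(x_m) = 17.1438.
DWL = ½ × 3.6477 × 17.1438 = 31.2677.

DWL = $31.27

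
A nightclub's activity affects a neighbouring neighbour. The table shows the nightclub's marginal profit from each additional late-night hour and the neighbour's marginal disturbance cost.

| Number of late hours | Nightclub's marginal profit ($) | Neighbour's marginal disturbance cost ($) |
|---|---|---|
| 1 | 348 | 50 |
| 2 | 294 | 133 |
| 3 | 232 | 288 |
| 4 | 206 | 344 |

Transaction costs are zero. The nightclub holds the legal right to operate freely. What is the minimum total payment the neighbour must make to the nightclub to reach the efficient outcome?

$438

Left alone the nightclub would choose level 4 (marginal profit stays positive).
Efficient level: k* = 2 (marginal profit ≥ marginal disturbance cost through 2).
The neighbour must at least cover the nightclub's forgone profit from cutting 4→2: 232 + 206 = 438.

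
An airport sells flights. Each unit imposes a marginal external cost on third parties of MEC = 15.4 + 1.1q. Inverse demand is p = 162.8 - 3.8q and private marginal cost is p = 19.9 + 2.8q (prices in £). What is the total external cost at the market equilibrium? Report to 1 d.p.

£591.3

Market equilibrium (private): 19.9 + 2.8q = 162.8 - 3.8q → q_m = 21.6515.
Total external cost = ∫₀^{q_m} (15.4 + 1.1q) dq = 15.4×21.6515 + ½×1.1×21.6515² = 591.2662.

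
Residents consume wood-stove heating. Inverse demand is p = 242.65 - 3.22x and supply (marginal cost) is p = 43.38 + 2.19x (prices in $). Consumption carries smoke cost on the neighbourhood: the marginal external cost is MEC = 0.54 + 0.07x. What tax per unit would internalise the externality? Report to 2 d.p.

tax = $3.08 per unit

Social marginal benefit = demand − MEC = 242.11 - 3.29x.
Set SMB = MC: 242.11 - 3.29x = 43.38 + 2.19x → x* = 36.2646.
The Pigouvian tax equals MEC at x*: 0.54 + 0.07×36.2646 = 3.0785.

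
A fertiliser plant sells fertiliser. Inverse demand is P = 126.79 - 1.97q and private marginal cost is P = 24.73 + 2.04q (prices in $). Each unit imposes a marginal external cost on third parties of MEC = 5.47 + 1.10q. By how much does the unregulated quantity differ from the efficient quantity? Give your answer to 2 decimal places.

Market equilibrium (private): 24.73 + 2.04q = 126.79 - 1.97q → q_m = 25.4514.
Social marginal cost = private MC + MEC = 30.20 + 3.14q.
Set SMC = demand: 30.20 + 3.14q = 126.79 - 1.97q → q* = 18.9022.
Gap = |25.4514 − 18.9022| = 6.5492.

6.55 units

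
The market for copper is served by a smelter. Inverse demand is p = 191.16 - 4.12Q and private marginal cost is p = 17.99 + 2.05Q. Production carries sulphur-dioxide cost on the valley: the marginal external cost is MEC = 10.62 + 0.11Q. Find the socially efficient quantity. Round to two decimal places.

Q* = 25.88

Social marginal cost = private MC + MEC = 28.61 + 2.16Q.
Set SMC = demand: 28.61 + 2.16Q = 191.16 - 4.12Q → Q* = 25.8838.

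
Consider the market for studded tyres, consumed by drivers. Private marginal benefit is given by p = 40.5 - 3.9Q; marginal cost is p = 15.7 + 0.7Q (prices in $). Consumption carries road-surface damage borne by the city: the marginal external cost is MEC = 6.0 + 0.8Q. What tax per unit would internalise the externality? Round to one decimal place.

tax = $8.8 per unit

Social marginal benefit = demand − MEC = 34.5 - 4.7Q.
Set SMB = MC: 34.5 - 4.7Q = 15.7 + 0.7Q → Q* = 3.4815.
The Pigouvian tax equals MEC at Q*: 6.0 + 0.8×3.4815 = 8.7852.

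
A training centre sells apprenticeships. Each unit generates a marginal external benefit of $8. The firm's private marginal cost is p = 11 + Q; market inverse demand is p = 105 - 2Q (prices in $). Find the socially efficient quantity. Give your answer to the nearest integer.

Social marginal cost = private MC − MEB = 3 + Q.
Set SMC = demand: 3 + Q = 105 - 2Q → Q* = 34.0000.

Q* = 34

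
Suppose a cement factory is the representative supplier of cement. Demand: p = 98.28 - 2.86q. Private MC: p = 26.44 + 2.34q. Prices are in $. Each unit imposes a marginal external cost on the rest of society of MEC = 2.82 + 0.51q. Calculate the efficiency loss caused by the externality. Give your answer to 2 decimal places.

Market equilibrium (private): 26.44 + 2.34q = 98.28 - 2.86q → q_m = 13.8154.
Social marginal cost = private MC + MEC = 29.26 + 2.85q.
Set SMC = demand: 29.26 + 2.85q = 98.28 - 2.86q → q* = 12.0876.
Height of the DWL triangle at q_m is SMC(q_m) − demand(q_m) = MEC(q_m) = 9.8658.
DWL = ½ × 1.7278 × 9.8658 = 8.5231.

DWL = $8.52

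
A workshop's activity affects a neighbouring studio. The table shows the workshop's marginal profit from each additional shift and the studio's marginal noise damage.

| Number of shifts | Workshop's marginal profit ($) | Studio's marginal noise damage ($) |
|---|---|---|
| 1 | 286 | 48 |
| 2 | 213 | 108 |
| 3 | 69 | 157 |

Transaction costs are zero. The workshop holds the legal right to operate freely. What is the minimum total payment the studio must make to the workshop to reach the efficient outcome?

$69

Left alone the workshop would choose level 3 (marginal profit stays positive).
Efficient level: k* = 2 (marginal profit ≥ marginal noise damage through 2).
The studio must at least cover the workshop's forgone profit from cutting 3→2: 69 = 69.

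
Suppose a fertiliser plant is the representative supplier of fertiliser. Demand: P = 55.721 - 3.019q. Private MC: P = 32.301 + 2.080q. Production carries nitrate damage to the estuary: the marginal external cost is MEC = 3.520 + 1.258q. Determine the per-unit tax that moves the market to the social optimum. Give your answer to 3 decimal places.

tax = 7.458 per unit

Social marginal cost = private MC + MEC = 35.821 + 3.338q.
Set SMC = demand: 35.821 + 3.338q = 55.721 - 3.019q → q* = 3.1304.
The Pigouvian tax equals MEC at q*: 3.520 + 1.258×3.1304 = 7.4580.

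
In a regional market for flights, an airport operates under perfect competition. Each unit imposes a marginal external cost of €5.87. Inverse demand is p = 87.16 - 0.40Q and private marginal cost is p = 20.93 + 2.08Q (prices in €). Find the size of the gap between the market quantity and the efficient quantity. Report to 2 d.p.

2.37 units

Market equilibrium (private): 20.93 + 2.08Q = 87.16 - 0.40Q → Q_m = 26.7056.
Social marginal cost = private MC + MEC = 26.80 + 2.08Q.
Set SMC = demand: 26.80 + 2.08Q = 87.16 - 0.40Q → Q* = 24.3387.
Gap = |26.7056 − 24.3387| = 2.3669.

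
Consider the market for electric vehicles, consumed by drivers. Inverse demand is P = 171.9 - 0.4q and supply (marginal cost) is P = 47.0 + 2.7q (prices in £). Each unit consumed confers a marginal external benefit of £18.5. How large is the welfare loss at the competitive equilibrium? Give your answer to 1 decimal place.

DWL = £55.2

Market equilibrium (private): 47.0 + 2.7q = 171.9 - 0.4q → q_m = 40.2903.
Social marginal benefit = demand + MEB = 190.4 - 0.4q.
Set SMB = MC: 190.4 - 0.4q = 47.0 + 2.7q → q* = 46.2581.
Height of the DWL triangle at q_m is SMB(q_m) − MC(q_m) = MEB(q_m) = 18.5000.
DWL = ½ × 5.9678 × 18.5000 = 55.2022.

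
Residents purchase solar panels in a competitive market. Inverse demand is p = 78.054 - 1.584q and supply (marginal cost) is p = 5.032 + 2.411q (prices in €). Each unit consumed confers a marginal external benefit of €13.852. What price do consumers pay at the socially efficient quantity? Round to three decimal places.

P = €43.609

Social marginal benefit = demand + MEB = 91.906 - 1.584q.
Set SMB = MC: 91.906 - 1.584q = 5.032 + 2.411q → q* = 21.7457.
Consumer price on the demand curve at q*: 78.054 − 1.584×21.7457 = 43.6088.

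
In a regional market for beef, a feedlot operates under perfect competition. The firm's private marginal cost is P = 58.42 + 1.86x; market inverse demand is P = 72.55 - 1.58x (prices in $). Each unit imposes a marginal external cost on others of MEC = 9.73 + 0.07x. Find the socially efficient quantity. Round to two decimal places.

x* = 1.25

Social marginal cost = private MC + MEC = 68.15 + 1.93x.
Set SMC = demand: 68.15 + 1.93x = 72.55 - 1.58x → x* = 1.2536.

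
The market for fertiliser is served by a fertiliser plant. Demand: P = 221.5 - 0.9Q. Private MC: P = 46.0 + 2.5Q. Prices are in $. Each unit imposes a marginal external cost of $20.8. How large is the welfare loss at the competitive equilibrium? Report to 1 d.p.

Market equilibrium (private): 46.0 + 2.5Q = 221.5 - 0.9Q → Q_m = 51.6176.
Social marginal cost = private MC + MEC = 66.8 + 2.5Q.
Set SMC = demand: 66.8 + 2.5Q = 221.5 - 0.9Q → Q* = 45.5000.
The welfare-loss triangle has base |Q_m − Q*| and height MEC(Q_m) (the vertical gap between SMC and demand is zero at Q* and MEC at Q_m).
DWL = ½ × 6.1176 × 20.8000 = 63.6230.

DWL = $63.6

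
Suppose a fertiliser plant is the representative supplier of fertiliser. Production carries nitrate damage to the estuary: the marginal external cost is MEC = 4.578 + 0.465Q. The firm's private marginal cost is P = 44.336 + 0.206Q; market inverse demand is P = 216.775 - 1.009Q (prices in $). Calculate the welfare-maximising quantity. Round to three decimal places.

Q* = 99.917

Social marginal cost = private MC + MEC = 48.914 + 0.671Q.
Set SMC = demand: 48.914 + 0.671Q = 216.775 - 1.009Q → Q* = 99.9173.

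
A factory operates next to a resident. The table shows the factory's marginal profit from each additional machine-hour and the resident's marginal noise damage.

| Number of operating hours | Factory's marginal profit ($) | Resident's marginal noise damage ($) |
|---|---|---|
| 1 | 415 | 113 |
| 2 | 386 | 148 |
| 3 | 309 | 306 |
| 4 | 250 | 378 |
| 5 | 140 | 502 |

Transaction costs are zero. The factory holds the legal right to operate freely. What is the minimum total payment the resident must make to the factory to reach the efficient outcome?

$390

Left alone the factory would choose level 5 (marginal profit stays positive).
Efficient level: k* = 3 (marginal profit ≥ marginal noise damage through 3).
The resident must at least cover the factory's forgone profit from cutting 5→3: 250 + 140 = 390.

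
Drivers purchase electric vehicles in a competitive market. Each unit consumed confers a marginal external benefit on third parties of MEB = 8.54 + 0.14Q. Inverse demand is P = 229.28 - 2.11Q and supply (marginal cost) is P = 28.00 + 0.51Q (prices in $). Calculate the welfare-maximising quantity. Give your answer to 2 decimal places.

Q* = 84.60

Social marginal benefit = demand + MEB = 237.82 - 1.97Q.
Set SMB = MC: 237.82 - 1.97Q = 28.00 + 0.51Q → Q* = 84.6048.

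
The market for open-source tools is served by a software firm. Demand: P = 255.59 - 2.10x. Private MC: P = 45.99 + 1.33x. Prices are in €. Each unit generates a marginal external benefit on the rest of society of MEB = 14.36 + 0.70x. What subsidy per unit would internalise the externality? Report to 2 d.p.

Social marginal cost = private MC − MEB = 31.63 + 0.63x.
Set SMC = demand: 31.63 + 0.63x = 255.59 - 2.10x → x* = 82.0366.
The Pigouvian subsidy equals MEB at x*: 14.36 + 0.70×82.0366 = 71.7856.

subsidy = €71.79 per unit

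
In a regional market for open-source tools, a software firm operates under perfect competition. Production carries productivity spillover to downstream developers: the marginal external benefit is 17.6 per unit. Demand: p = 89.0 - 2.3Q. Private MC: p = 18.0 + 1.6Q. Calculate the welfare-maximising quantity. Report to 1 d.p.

Social marginal cost = private MC − MEB = 0.4 + 1.6Q.
Set SMC = demand: 0.4 + 1.6Q = 89.0 - 2.3Q → Q* = 22.7179.

Q* = 22.7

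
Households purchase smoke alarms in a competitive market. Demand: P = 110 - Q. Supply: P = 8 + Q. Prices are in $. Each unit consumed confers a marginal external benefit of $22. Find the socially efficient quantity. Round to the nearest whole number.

Q* = 62

Social marginal benefit = demand + MEB = 132 - Q.
Set SMB = MC: 132 - Q = 8 + Q → Q* = 62.0000.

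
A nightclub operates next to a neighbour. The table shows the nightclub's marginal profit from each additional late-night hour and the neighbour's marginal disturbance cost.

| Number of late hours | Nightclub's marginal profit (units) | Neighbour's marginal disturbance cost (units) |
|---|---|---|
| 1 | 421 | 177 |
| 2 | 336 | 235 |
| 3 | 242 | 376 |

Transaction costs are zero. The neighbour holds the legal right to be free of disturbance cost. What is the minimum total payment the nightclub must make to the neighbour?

412

Efficient level: marginal profit ≥ marginal disturbance cost through level 2, so k* = 2.
With the neighbour holding the right, the nightclub must at least compensate total damage at k*: 177 + 235 = 412.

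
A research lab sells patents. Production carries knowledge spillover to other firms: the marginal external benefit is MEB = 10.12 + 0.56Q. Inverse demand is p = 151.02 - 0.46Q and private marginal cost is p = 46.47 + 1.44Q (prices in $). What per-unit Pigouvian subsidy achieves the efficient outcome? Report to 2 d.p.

subsidy = $58.04 per unit

Social marginal cost = private MC − MEB = 36.35 + 0.88Q.
Set SMC = demand: 36.35 + 0.88Q = 151.02 - 0.46Q → Q* = 85.5746.
The Pigouvian subsidy equals MEB at Q*: 10.12 + 0.56×85.5746 = 58.0418.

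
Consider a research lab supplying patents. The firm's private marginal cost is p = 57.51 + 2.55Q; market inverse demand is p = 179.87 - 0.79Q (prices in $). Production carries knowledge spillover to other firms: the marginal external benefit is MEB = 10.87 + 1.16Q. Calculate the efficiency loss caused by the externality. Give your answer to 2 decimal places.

DWL = $653.20

Market equilibrium (private): 57.51 + 2.55Q = 179.87 - 0.79Q → Q_m = 36.6347.
Social marginal cost = private MC − MEB = 46.64 + 1.39Q.
Set SMC = demand: 46.64 + 1.39Q = 179.87 - 0.79Q → Q* = 61.1147.
Height of the DWL triangle at Q_m is demand(Q_m) − SMC(Q_m) = MEB(Q_m) = 53.3663.
DWL = ½ × 24.4800 × 53.3663 = 653.2035.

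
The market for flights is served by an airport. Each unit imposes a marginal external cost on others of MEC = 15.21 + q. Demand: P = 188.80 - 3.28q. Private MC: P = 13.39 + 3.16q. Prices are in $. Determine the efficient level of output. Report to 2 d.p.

q* = 21.53

Social marginal cost = private MC + MEC = 28.60 + 4.16q.
Set SMC = demand: 28.60 + 4.16q = 188.80 - 3.28q → q* = 21.5323.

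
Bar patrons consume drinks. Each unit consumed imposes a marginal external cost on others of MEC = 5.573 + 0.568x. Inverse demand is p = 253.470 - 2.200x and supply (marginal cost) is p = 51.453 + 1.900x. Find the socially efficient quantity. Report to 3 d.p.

x* = 42.083

Social marginal benefit = demand − MEC = 247.897 - 2.768x.
Set SMB = MC: 247.897 - 2.768x = 51.453 + 1.900x → x* = 42.0831.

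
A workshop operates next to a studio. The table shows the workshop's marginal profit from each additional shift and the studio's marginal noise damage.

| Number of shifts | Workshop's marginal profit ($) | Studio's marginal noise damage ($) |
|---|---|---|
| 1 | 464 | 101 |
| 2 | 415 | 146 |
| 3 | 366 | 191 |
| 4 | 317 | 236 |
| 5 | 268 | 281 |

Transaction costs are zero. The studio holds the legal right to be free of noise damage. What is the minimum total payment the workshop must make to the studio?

Efficient level: marginal profit ≥ marginal noise damage through level 4, so k* = 4.
With the studio holding the right, the workshop must at least compensate total damage at k*: 101 + 146 + 191 + 236 = 674.

$674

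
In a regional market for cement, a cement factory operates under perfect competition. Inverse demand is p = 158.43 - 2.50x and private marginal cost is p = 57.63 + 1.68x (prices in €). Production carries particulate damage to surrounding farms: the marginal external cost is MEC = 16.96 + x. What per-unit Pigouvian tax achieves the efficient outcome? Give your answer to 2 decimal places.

tax = €33.15 per unit

Social marginal cost = private MC + MEC = 74.59 + 2.68x.
Set SMC = demand: 74.59 + 2.68x = 158.43 - 2.50x → x* = 16.1853.
The Pigouvian tax equals MEC at x*: 16.96 + 1.00×16.1853 = 33.1453.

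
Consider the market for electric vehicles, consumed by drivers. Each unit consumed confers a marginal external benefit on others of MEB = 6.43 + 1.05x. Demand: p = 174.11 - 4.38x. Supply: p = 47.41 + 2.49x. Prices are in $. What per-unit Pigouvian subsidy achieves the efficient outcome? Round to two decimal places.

Social marginal benefit = demand + MEB = 180.54 - 3.33x.
Set SMB = MC: 180.54 - 3.33x = 47.41 + 2.49x → x* = 22.8746.
The Pigouvian subsidy equals MEB at x*: 6.43 + 1.05×22.8746 = 30.4483.

subsidy = $30.45 per unit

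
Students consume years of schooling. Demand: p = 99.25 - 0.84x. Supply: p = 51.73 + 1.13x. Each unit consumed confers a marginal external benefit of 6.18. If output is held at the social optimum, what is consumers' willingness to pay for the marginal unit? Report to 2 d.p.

Social marginal benefit = demand + MEB = 105.43 - 0.84x.
Set SMB = MC: 105.43 - 0.84x = 51.73 + 1.13x → x* = 27.2589.
Consumer price on the demand curve at x*: 99.25 − 0.84×27.2589 = 76.3525.

P = 76.35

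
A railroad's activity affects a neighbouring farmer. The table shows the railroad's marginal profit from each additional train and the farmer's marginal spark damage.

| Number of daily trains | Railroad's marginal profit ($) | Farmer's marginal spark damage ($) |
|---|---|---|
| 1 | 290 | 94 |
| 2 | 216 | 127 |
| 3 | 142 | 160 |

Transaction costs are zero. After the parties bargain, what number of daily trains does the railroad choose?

Bargaining reaches the level where marginal profit last exceeds marginal spark damage.
That holds through level 2 (216 ≥ 127) but not at 3 (142 < 160).

2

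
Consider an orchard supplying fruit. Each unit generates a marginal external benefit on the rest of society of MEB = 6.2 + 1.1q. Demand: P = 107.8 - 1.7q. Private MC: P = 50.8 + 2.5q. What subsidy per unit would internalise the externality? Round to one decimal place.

Social marginal cost = private MC − MEB = 44.6 + 1.4q.
Set SMC = demand: 44.6 + 1.4q = 107.8 - 1.7q → q* = 20.3871.
The Pigouvian subsidy equals MEB at q*: 6.2 + 1.1×20.3871 = 28.6258.

subsidy = 28.6 per unit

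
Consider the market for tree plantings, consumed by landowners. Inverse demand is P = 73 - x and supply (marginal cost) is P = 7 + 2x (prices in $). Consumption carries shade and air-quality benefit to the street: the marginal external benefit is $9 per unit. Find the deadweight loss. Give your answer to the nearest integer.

Market equilibrium (private): 7 + 2x = 73 - x → x_m = 22.0000.
Social marginal benefit = demand + MEB = 82 - x.
Set SMB = MC: 82 - x = 7 + 2x → x* = 25.0000.
The loss is the area between SMB and MC from x* to x_m; with linear curves that's a triangle of height MEB(x_m).
DWL = ½ × 3.0000 × 9.0000 = 13.5000.

DWL = $14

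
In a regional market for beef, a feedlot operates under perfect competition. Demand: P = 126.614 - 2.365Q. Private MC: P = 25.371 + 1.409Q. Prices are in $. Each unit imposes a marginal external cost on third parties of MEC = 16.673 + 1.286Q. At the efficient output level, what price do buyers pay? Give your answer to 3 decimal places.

Social marginal cost = private MC + MEC = 42.044 + 2.695Q.
Set SMC = demand: 42.044 + 2.695Q = 126.614 - 2.365Q → Q* = 16.7134.
Consumer price on the demand curve at Q*: 126.614 − 2.365×16.7134 = 87.0868.

P = $87.087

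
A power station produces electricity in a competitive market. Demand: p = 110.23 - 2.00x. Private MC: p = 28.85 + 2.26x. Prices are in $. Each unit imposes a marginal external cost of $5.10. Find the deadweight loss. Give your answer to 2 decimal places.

DWL = $3.05

Market equilibrium (private): 28.85 + 2.26x = 110.23 - 2.00x → x_m = 19.1033.
Social marginal cost = private MC + MEC = 33.95 + 2.26x.
Set SMC = demand: 33.95 + 2.26x = 110.23 - 2.00x → x* = 17.9061.
The welfare-loss triangle has base |x_m − x*| and height MEC(x_m) (the vertical gap between SMC and demand is zero at x* and MEC at x_m).
DWL = ½ × 1.1972 × 5.1000 = 3.0529.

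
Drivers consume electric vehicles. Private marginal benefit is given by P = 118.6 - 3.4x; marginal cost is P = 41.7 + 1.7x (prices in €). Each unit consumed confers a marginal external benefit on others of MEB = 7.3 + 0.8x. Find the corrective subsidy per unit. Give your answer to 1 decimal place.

subsidy = €23.0 per unit

Social marginal benefit = demand + MEB = 125.9 - 2.6x.
Set SMB = MC: 125.9 - 2.6x = 41.7 + 1.7x → x* = 19.5814.
The Pigouvian subsidy equals MEB at x*: 7.3 + 0.8×19.5814 = 22.9651.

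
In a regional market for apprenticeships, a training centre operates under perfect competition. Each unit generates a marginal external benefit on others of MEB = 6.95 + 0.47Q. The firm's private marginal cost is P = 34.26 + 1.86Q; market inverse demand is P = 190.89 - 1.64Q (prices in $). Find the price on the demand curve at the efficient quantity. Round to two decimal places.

Social marginal cost = private MC − MEB = 27.31 + 1.39Q.
Set SMC = demand: 27.31 + 1.39Q = 190.89 - 1.64Q → Q* = 53.9868.
Consumer price on the demand curve at Q*: 190.89 − 1.64×53.9868 = 102.3516.

P = $102.35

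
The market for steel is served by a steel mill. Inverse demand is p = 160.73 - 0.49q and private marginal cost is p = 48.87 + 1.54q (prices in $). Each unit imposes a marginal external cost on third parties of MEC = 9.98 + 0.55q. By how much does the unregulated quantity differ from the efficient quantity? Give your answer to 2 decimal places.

Market equilibrium (private): 48.87 + 1.54q = 160.73 - 0.49q → q_m = 55.1034.
Social marginal cost = private MC + MEC = 58.85 + 2.09q.
Set SMC = demand: 58.85 + 2.09q = 160.73 - 0.49q → q* = 39.4884.
Gap = |55.1034 − 39.4884| = 15.6150.

15.62 units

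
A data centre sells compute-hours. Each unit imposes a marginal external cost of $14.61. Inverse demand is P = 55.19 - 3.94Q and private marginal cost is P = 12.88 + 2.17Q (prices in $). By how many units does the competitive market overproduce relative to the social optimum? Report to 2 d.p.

Market equilibrium (private): 12.88 + 2.17Q = 55.19 - 3.94Q → Q_m = 6.9247.
Social marginal cost = private MC + MEC = 27.49 + 2.17Q.
Set SMC = demand: 27.49 + 2.17Q = 55.19 - 3.94Q → Q* = 4.5336.
Gap = |6.9247 − 4.5336| = 2.3911.

2.39 units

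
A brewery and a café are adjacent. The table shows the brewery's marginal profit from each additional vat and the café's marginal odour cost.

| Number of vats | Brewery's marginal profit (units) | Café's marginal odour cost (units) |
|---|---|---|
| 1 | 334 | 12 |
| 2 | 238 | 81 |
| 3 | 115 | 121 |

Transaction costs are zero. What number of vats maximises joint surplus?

Bargaining reaches the level where marginal profit last exceeds marginal odour cost.
That holds through level 2 (238 ≥ 81) but not at 3 (115 < 121).

2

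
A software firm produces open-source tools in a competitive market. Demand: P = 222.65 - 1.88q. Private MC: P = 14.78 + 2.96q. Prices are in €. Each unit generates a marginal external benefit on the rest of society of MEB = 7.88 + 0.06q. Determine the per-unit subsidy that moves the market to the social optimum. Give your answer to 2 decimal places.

Social marginal cost = private MC − MEB = 6.90 + 2.90q.
Set SMC = demand: 6.90 + 2.90q = 222.65 - 1.88q → q* = 45.1360.
The Pigouvian subsidy equals MEB at q*: 7.88 + 0.06×45.1360 = 10.5882.

subsidy = €10.59 per unit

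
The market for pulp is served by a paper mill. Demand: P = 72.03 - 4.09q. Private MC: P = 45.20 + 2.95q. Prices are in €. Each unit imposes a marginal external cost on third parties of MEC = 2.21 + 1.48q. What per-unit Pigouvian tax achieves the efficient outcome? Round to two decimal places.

Social marginal cost = private MC + MEC = 47.41 + 4.43q.
Set SMC = demand: 47.41 + 4.43q = 72.03 - 4.09q → q* = 2.8897.
The Pigouvian tax equals MEC at q*: 2.21 + 1.48×2.8897 = 6.4868.

tax = €6.49 per unit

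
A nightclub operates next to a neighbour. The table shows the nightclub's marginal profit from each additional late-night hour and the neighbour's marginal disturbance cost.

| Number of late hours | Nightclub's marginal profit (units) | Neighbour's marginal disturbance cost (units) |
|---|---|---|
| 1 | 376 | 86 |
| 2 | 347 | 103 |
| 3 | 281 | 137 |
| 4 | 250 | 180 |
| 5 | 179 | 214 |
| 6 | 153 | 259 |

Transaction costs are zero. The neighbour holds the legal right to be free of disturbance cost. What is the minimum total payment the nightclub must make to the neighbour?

Efficient level: marginal profit ≥ marginal disturbance cost through level 4, so k* = 4.
With the neighbour holding the right, the nightclub must at least compensate total damage at k*: 86 + 103 + 137 + 180 = 506.

506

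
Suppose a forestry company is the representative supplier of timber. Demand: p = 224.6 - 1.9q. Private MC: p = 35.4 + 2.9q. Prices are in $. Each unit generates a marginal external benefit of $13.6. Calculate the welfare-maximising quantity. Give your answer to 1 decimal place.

q* = 42.3

Social marginal cost = private MC − MEB = 21.8 + 2.9q.
Set SMC = demand: 21.8 + 2.9q = 224.6 - 1.9q → q* = 42.2500.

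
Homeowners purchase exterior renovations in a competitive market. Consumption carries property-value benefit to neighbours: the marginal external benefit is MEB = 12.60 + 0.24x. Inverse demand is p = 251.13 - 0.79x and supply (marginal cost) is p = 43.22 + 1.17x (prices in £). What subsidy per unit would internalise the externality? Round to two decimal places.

subsidy = £43.37 per unit

Social marginal benefit = demand + MEB = 263.73 - 0.55x.
Set SMB = MC: 263.73 - 0.55x = 43.22 + 1.17x → x* = 128.2035.
The Pigouvian subsidy equals MEB at x*: 12.60 + 0.24×128.2035 = 43.3688.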